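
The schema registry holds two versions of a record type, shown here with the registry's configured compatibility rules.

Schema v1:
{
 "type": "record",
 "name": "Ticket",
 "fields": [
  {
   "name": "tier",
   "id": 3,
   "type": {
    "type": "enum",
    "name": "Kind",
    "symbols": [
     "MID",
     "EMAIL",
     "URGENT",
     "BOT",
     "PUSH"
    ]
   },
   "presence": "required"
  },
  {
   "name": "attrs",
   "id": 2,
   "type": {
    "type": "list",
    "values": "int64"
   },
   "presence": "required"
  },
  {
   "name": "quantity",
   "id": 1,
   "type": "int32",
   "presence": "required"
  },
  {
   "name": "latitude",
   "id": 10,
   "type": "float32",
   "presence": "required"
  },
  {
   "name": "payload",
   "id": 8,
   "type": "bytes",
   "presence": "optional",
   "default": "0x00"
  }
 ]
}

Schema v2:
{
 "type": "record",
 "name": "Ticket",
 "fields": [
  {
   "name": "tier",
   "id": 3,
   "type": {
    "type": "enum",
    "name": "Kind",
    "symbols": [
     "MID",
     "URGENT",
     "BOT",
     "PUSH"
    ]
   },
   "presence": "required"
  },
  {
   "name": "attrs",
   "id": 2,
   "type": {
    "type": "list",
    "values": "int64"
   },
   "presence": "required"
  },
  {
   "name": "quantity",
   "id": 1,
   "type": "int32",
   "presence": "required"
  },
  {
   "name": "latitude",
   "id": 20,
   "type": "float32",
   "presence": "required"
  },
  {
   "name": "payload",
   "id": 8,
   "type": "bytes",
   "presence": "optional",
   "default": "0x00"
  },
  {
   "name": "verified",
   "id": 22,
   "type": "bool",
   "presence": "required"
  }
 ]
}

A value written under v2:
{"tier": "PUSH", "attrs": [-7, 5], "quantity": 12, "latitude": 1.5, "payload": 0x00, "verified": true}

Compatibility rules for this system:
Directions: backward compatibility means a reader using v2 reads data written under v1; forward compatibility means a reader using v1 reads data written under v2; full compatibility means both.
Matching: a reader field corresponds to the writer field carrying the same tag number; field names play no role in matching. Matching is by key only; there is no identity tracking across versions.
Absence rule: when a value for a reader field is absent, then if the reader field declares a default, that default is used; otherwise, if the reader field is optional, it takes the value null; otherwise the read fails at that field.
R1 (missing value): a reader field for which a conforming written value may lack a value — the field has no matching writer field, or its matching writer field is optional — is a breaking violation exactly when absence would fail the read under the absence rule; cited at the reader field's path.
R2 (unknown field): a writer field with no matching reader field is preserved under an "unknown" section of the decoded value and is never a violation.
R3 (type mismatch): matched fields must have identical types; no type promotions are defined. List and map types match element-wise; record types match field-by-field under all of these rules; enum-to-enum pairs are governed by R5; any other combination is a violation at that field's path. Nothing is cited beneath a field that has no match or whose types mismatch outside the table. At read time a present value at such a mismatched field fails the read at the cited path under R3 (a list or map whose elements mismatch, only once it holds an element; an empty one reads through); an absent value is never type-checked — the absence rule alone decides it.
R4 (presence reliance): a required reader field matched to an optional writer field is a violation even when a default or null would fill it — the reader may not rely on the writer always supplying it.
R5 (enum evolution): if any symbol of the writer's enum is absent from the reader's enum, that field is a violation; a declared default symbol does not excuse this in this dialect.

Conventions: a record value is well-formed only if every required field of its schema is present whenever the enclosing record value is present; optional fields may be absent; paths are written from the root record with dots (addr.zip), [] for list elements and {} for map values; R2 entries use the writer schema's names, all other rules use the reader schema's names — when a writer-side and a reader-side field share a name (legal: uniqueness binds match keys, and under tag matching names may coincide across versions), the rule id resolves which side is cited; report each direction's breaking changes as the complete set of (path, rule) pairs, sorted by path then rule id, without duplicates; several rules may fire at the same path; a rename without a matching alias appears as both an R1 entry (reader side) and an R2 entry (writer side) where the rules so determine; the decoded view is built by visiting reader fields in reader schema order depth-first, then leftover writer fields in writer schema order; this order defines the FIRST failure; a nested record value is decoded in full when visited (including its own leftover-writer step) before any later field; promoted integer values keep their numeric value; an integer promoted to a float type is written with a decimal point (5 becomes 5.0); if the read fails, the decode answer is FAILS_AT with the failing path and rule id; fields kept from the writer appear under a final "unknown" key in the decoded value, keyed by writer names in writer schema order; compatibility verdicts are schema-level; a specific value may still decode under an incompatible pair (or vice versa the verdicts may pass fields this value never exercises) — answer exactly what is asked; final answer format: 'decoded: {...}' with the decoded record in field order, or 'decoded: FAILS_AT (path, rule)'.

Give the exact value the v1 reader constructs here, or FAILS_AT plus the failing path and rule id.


arrows below run writer -> reader for Ticket
migrating the Ticket value to v1:
  tier := "PUSH"
  attrs := [-7, 5]
  quantity := 12
  read fails at latitude under R1 (no fill)
  => FAILS_AT (latitude, R1)
checking off the Ticket differences that do not matter here:
  enum Kind (field tier in record Ticket): symbol EMAIL removed -> schema-level compatibility only; this Ticket value's decode is unchanged
  added field verified to record Ticket: required bool, tag 22 (in v2 it sits last) -> schema-level compatibility only; this Ticket value's decode is unchanged

decoded: FAILS_AT (latitude, R1)


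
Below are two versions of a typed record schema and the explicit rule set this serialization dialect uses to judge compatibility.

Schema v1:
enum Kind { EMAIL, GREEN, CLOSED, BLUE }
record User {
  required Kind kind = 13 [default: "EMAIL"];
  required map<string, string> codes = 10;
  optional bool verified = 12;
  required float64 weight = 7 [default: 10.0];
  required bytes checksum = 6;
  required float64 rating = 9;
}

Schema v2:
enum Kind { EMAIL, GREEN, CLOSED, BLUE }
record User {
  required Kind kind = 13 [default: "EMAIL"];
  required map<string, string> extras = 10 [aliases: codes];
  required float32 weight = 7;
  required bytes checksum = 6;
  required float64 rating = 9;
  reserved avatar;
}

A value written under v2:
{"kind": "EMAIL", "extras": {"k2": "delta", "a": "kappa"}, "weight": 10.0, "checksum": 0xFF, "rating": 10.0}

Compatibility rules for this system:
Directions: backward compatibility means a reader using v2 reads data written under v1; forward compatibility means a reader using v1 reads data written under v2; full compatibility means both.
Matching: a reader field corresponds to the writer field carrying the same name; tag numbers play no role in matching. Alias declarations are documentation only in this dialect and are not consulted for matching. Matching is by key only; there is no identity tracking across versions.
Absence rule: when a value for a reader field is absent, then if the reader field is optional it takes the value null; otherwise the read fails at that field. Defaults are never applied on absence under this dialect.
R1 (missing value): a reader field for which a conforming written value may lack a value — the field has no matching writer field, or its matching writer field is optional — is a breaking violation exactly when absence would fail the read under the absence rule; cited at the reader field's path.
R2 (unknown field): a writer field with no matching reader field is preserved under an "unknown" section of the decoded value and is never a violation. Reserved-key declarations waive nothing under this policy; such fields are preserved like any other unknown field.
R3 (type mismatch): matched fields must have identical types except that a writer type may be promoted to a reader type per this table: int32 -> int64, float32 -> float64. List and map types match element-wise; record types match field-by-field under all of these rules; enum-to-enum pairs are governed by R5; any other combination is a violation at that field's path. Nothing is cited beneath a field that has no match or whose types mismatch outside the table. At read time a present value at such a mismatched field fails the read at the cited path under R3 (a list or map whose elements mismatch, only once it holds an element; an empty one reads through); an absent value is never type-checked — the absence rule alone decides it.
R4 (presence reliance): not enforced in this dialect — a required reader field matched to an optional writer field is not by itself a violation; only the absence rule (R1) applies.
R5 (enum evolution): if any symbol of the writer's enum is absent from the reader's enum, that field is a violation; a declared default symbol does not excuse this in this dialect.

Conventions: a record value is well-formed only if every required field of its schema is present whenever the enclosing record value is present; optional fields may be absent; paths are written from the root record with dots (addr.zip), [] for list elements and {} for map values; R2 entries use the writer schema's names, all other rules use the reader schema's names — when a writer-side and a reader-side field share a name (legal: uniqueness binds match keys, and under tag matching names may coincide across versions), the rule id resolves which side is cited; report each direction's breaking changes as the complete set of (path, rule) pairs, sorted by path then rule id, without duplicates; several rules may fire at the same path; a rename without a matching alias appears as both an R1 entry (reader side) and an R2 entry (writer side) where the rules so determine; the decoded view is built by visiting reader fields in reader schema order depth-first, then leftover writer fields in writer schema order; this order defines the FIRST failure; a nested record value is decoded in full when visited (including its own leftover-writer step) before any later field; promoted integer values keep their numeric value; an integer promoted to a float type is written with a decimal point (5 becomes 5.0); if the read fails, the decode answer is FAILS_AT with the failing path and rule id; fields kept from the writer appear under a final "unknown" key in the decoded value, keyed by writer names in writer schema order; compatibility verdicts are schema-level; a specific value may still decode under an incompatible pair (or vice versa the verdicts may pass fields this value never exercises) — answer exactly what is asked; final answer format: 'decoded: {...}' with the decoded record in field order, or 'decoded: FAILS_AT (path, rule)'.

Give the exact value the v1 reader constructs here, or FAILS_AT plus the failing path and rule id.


in User below, arrows point writer -> reader
decoding the User value with the v1 reader:
  kind := "EMAIL"
  read fails at codes under R1 (no fill)
  => FAILS_AT (codes, R1)
checking off the User differences that do not matter here:
  field weight in record User: type float64 changed to float32 (its default is dropped) -> shifts the User verdicts, not this decode
  removed field verified from record User -> triggers nothing under the printed rules; the User answer is the same either way

decoded: FAILS_AT (codes, R1)


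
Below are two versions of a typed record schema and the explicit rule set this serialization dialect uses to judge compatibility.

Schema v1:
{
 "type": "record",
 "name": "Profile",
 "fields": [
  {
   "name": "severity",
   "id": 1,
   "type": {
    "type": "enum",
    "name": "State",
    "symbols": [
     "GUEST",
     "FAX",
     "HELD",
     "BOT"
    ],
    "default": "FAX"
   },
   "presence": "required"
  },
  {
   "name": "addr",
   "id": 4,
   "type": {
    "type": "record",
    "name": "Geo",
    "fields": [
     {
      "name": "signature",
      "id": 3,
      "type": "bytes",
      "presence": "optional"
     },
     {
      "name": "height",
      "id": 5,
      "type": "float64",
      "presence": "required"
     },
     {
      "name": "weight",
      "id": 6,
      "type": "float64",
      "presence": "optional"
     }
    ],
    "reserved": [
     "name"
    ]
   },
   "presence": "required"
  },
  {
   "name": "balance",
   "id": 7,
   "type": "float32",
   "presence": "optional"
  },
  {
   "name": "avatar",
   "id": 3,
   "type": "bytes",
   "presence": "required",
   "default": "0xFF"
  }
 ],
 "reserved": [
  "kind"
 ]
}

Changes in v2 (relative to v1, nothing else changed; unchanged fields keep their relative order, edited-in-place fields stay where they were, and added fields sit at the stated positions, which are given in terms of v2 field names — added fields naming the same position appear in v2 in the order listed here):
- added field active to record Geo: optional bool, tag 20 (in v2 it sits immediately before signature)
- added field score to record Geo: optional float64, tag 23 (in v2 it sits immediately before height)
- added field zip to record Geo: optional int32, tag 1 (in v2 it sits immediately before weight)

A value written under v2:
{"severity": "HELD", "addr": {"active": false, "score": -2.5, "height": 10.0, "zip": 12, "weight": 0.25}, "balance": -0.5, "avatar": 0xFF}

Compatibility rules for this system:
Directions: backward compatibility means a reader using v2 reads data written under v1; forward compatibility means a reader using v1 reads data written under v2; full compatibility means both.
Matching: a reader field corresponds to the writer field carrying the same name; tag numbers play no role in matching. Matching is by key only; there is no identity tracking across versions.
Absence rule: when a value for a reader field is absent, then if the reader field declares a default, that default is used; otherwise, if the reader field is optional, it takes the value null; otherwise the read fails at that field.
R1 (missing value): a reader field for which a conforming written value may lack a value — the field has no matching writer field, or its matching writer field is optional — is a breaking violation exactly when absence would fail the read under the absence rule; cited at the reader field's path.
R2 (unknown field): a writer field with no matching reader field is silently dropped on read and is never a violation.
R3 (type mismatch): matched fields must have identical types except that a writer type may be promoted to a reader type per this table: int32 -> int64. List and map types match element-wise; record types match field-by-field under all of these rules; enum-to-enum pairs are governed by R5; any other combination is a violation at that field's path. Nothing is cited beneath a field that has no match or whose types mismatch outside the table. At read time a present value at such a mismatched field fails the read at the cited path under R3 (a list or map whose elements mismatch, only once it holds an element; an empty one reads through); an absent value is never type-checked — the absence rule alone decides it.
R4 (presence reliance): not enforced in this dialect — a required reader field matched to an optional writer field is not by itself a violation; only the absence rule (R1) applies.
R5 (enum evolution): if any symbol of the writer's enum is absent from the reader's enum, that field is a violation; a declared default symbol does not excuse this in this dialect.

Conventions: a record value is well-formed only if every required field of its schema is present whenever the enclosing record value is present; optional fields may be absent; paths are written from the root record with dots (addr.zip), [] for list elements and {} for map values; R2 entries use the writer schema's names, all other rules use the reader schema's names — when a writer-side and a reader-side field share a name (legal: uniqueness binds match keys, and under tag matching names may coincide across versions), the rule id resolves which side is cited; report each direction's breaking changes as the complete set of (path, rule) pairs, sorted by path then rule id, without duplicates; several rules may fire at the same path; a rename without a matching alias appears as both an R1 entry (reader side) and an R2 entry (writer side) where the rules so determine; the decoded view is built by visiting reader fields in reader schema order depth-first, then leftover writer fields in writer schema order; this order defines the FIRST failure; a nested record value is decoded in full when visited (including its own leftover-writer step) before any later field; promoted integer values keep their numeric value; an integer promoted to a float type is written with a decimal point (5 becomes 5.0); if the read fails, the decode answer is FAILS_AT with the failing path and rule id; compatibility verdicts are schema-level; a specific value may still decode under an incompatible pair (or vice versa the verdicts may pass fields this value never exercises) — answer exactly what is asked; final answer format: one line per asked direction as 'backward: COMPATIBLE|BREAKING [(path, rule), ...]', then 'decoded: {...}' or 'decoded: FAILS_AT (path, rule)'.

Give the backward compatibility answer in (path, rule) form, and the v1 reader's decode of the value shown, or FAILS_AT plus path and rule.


backward: COMPATIBLE []; decoded: {"severity": "HELD", "addr": {"signature": null, "height": 10.0, "weight": 0.25}, "balance": -0.5, "avatar": 0xFF}

the writer's type comes first in each Profile pair
backward analysis of Profile with v2 as reader and v1 as writer:
  severity: paired with writer severity (State -> State; writer required)
  addr: paired with writer addr (Geo -> Geo; writer required)
  balance: paired with writer balance (float32 -> float32; writer optional)
  avatar: paired with writer avatar (bytes -> bytes; writer required)
  addr.active: no writer-side match
  addr.signature: paired with writer addr.signature (bytes -> bytes; writer optional)
  addr.score: no writer-side match
  addr.height: paired with writer addr.height (float64 -> float64; writer required)
  addr.zip: no writer-side match
  addr.weight: paired with writer addr.weight (float64 -> float64; writer optional)
  => backward verdict for Profile: COMPATIBLE, no violations
decode (reader v1):
  severity := "HELD"
  addr.signature := null (absent, optional -> null)
  addr.height := 10.0
  addr.weight := 0.25
  writer addr.active: unknown -> dropped
  writer addr.score: unknown -> dropped
  writer addr.zip: unknown -> dropped
  balance := -0.5
  avatar := 0xFF
  => decoded: {"severity": "HELD", "addr": {"signature": null, "height": 10.0, "weight": 0.25}, "balance": -0.5, "avatar": 0xFF}
remaining Profile differences; none change what is asked:
  added field zip to record Geo: optional int32, tag 1 (in v2 it sits immediately before weight) -> inert for the asked Profile verdict: nothing fires
  added field active to record Geo: optional bool, tag 20 (in v2 it sits immediately before signature) -> inert for the asked Profile verdict: nothing fires
  added field score to record Geo: optional float64, tag 23 (in v2 it sits immediately before height) -> inert for the asked Profile verdict: nothing fires


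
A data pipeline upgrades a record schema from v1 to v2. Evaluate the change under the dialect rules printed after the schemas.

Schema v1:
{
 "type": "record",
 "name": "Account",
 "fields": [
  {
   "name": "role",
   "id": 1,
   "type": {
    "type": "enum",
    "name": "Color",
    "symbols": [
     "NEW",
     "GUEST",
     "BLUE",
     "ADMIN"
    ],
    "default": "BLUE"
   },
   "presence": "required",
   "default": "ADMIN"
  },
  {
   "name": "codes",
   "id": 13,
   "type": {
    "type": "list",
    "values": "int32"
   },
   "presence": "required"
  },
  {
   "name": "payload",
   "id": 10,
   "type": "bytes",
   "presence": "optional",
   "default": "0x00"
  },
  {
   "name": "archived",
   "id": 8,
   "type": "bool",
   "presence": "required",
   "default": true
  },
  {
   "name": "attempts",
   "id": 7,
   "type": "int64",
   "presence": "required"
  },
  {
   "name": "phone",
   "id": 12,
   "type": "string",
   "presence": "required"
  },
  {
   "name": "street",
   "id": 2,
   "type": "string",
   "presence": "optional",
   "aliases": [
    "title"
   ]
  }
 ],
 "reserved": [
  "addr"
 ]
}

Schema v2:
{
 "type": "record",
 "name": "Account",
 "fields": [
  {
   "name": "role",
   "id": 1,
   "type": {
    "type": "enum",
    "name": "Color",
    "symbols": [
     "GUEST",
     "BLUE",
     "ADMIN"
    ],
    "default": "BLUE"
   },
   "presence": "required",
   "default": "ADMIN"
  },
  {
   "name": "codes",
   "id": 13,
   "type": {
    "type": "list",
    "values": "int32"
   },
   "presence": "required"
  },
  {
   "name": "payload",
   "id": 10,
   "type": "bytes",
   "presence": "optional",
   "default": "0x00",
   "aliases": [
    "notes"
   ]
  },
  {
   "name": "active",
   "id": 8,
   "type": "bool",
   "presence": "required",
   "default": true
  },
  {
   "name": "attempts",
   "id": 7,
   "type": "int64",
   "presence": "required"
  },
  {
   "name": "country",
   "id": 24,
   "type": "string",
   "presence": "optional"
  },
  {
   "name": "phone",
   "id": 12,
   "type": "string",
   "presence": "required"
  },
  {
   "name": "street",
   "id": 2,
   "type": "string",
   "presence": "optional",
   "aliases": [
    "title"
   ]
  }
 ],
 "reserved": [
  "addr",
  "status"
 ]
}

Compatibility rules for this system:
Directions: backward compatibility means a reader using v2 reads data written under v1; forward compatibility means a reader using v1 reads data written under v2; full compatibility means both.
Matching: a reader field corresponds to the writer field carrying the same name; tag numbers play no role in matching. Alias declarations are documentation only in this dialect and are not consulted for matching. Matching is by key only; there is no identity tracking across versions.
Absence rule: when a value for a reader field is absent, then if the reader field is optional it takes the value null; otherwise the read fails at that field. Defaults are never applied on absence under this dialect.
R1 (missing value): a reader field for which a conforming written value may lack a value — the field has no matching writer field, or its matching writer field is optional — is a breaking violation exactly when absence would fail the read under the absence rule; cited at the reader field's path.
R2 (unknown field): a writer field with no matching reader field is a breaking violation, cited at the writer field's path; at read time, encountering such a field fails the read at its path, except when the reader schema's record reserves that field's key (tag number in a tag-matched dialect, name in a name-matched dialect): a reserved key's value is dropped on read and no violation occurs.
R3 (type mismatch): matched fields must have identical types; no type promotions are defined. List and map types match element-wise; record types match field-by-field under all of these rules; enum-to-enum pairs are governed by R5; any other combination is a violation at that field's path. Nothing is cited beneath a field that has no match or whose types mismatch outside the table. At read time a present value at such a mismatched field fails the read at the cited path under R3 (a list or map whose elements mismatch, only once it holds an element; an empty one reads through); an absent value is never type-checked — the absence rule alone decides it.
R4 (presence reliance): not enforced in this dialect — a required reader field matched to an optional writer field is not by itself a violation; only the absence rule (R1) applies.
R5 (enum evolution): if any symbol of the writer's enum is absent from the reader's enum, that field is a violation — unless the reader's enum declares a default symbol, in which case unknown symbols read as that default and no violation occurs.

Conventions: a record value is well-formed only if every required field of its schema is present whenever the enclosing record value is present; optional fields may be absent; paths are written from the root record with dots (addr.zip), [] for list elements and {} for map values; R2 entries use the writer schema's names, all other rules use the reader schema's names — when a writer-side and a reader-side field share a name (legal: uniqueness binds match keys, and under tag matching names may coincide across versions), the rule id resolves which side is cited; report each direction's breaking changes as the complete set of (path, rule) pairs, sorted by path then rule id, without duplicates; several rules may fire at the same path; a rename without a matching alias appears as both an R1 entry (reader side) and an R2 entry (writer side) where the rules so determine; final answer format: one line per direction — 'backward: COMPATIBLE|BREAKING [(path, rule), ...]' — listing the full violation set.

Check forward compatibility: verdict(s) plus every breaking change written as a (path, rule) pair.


in Account below, arrows point writer -> reader
forward analysis of Account with v1 as reader and v2 as writer:
  writer required, Color -> Color: reader role maps from writer role
  writer required, list<int32> -> list<int32>: reader codes maps from writer codes
  writer optional, bytes -> bytes: reader payload maps from writer payload
  no writer field matches reader archived
  writer required, int64 -> int64: reader attempts maps from writer attempts
  writer required, string -> string: reader phone maps from writer phone
  writer optional, string -> string: reader street maps from writer street
  leftover writer field: active
  leftover writer field: country
  rule R2 violated at active
  rule R1 violated at archived
  rule R2 violated at country
  => forward verdict for Account: BREAKING, 3 violation(s)
diffs on Account not affecting the asked answer:
  enum Color (field role in record Account): symbol NEW removed -> no rule fires on it in Account's dialect; the asked verdict holds

forward: BREAKING [(active, R2), (archived, R1), (country, R2)]


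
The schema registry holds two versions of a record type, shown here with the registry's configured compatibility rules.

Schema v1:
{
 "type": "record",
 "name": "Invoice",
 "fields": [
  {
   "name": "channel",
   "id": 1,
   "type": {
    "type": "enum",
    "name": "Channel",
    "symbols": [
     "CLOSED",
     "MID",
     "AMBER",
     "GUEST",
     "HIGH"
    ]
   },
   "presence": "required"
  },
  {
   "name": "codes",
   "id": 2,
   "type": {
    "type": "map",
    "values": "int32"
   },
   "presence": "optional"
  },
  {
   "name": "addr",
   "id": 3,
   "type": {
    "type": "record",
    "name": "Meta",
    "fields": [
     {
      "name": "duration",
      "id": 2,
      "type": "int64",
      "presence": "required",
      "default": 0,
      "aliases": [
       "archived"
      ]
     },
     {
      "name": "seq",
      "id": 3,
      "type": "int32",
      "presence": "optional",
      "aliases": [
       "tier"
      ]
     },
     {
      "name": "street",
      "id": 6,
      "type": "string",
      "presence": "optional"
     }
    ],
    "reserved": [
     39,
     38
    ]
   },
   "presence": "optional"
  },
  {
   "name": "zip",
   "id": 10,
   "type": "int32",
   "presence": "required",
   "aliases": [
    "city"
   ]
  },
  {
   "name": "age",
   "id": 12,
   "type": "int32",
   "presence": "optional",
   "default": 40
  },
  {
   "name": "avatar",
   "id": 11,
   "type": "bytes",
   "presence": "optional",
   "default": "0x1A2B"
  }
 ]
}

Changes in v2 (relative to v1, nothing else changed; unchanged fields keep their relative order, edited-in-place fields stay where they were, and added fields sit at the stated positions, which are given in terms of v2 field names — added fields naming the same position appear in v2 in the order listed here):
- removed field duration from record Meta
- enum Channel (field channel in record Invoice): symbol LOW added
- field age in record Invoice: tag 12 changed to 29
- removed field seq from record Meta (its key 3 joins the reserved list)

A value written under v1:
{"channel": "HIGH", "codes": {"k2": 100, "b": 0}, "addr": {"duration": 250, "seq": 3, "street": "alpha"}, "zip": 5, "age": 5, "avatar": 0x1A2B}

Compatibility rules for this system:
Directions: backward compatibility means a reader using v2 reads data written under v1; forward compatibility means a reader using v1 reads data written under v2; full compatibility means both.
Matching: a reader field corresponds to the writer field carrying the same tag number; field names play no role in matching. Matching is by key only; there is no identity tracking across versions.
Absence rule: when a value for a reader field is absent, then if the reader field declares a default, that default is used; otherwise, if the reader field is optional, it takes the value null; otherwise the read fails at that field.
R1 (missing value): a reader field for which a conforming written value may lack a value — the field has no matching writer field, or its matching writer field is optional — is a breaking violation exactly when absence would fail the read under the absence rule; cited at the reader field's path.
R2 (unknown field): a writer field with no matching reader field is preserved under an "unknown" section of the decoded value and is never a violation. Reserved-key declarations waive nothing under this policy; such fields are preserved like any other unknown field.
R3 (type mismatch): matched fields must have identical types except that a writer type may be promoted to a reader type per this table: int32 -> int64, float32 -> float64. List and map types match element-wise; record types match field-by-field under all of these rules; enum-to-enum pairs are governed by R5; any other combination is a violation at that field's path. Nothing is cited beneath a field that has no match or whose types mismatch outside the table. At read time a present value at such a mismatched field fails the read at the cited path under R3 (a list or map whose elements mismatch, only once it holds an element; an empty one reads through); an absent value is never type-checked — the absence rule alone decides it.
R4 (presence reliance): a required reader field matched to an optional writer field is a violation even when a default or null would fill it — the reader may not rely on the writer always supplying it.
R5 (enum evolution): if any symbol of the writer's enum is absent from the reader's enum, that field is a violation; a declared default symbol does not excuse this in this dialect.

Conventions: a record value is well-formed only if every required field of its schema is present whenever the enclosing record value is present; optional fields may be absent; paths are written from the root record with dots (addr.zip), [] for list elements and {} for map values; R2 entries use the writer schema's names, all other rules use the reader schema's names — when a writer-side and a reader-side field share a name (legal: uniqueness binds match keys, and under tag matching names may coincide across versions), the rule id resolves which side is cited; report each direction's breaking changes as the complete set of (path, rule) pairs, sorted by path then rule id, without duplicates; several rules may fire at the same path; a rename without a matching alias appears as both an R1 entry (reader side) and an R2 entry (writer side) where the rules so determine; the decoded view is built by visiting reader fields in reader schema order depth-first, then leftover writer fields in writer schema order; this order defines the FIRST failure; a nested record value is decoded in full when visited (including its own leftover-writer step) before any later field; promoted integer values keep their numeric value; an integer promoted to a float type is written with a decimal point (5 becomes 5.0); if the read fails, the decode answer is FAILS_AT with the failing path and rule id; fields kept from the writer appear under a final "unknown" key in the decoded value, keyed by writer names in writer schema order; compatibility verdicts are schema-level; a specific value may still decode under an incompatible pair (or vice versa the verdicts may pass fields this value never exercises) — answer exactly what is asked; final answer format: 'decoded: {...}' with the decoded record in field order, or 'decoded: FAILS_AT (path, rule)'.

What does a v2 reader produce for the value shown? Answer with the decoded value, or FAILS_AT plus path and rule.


decoded: {"channel": "HIGH", "codes": {"k2": 100, "b": 0}, "addr": {"street": "alpha", "unknown": {"duration": 250, "seq": 3}}, "zip": 5, "age": 40, "avatar": 0x1A2B, "unknown": {"age": 5}}

each type pair in Invoice: writer, then reader
decoding the Invoice value with the v2 reader:
  channel := "HIGH"
  codes := {"k2": 100, "b": 0}
  addr.street := "alpha"
  writer addr.duration: kept under "unknown"
  writer addr.seq: kept under "unknown"
  zip := 5
  age := 40 (missing; default applied)
  avatar := 0x1A2B
  writer age: kept under "unknown"
  => decoded: {"channel": "HIGH", "codes": {"k2": 100, "b": 0}, "addr": {"street": "alpha", "unknown": {"duration": 250, "seq": 3}}, "zip": 5, "age": 40, "avatar": 0x1A2B, "unknown": {"age": 5}}
diffs on Invoice not affecting the asked answer:
  enum Channel (field channel in record Invoice): symbol LOW added -> changes Invoice's schema-level verdicts only — the decode of this value is the same


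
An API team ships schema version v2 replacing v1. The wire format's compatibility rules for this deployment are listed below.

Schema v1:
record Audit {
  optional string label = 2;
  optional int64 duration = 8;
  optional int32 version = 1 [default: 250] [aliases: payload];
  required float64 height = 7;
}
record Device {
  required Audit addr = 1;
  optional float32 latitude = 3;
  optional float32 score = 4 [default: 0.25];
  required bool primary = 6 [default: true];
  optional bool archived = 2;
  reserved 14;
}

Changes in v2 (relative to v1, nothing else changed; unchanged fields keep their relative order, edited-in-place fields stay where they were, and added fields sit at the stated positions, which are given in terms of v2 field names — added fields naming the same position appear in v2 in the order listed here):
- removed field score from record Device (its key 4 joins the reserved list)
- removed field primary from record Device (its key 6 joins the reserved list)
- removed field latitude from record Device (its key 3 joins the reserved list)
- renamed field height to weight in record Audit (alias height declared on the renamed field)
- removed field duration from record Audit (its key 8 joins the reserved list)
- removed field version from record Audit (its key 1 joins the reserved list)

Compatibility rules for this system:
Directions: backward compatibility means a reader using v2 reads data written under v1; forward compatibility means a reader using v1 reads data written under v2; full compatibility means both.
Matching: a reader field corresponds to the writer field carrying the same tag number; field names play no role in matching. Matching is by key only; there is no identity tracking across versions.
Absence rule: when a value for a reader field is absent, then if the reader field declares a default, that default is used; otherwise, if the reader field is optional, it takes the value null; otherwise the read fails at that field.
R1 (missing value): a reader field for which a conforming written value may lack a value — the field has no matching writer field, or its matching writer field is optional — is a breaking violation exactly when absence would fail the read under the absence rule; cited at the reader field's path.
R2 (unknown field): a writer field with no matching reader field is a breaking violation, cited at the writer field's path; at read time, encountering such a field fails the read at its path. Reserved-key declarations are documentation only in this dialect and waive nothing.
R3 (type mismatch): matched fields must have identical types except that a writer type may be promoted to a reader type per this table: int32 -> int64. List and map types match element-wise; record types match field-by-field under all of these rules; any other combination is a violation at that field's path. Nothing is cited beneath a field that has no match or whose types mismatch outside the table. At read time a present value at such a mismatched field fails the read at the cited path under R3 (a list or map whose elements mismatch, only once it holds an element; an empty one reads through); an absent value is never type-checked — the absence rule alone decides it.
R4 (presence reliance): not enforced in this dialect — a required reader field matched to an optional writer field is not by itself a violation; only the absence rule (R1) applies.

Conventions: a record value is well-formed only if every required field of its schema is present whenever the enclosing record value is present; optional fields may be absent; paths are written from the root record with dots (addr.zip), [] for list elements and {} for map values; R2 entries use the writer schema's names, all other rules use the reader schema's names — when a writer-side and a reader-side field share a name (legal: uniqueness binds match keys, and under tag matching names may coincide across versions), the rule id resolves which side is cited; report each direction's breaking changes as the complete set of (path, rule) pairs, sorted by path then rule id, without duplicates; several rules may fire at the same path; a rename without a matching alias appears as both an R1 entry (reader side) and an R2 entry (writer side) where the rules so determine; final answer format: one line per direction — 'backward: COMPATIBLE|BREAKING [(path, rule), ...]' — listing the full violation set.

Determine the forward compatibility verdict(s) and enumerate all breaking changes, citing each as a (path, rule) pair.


forward: COMPATIBLE []

in Device below, arrows point writer -> reader
forward pass over Device, reader schema v1, writer schema v2:
  addr: paired with writer addr (Audit -> Audit; writer required)
  no writer field matches reader latitude
  no writer field matches reader score
  no writer field matches reader primary
  archived: paired with writer archived (bool -> bool; writer optional)
  addr.label: paired with writer addr.label (string -> string; writer optional)
  no writer field matches reader addr.duration
  no writer field matches reader addr.version
  addr.height: paired with writer addr.weight (float64 -> float64; writer required)
  => forward: COMPATIBLE
checking off the Device differences that do not matter here:
  removed field score from record Device (its key 4 joins the reserved list) -> affects backward compatibility only, which is not asked
  removed field primary from record Device (its key 6 joins the reserved list) -> affects backward compatibility only, which is not asked
  removed field latitude from record Device (its key 3 joins the reserved list) -> affects backward compatibility only, which is not asked
  renamed field height to weight in record Audit (alias height declared on the renamed field) -> triggers nothing under Device's printed rules — same verdict
  removed field duration from record Audit (its key 8 joins the reserved list) -> affects backward compatibility only, which is not asked
  removed field version from record Audit (its key 1 joins the reserved list) -> affects backward compatibility only, which is not asked


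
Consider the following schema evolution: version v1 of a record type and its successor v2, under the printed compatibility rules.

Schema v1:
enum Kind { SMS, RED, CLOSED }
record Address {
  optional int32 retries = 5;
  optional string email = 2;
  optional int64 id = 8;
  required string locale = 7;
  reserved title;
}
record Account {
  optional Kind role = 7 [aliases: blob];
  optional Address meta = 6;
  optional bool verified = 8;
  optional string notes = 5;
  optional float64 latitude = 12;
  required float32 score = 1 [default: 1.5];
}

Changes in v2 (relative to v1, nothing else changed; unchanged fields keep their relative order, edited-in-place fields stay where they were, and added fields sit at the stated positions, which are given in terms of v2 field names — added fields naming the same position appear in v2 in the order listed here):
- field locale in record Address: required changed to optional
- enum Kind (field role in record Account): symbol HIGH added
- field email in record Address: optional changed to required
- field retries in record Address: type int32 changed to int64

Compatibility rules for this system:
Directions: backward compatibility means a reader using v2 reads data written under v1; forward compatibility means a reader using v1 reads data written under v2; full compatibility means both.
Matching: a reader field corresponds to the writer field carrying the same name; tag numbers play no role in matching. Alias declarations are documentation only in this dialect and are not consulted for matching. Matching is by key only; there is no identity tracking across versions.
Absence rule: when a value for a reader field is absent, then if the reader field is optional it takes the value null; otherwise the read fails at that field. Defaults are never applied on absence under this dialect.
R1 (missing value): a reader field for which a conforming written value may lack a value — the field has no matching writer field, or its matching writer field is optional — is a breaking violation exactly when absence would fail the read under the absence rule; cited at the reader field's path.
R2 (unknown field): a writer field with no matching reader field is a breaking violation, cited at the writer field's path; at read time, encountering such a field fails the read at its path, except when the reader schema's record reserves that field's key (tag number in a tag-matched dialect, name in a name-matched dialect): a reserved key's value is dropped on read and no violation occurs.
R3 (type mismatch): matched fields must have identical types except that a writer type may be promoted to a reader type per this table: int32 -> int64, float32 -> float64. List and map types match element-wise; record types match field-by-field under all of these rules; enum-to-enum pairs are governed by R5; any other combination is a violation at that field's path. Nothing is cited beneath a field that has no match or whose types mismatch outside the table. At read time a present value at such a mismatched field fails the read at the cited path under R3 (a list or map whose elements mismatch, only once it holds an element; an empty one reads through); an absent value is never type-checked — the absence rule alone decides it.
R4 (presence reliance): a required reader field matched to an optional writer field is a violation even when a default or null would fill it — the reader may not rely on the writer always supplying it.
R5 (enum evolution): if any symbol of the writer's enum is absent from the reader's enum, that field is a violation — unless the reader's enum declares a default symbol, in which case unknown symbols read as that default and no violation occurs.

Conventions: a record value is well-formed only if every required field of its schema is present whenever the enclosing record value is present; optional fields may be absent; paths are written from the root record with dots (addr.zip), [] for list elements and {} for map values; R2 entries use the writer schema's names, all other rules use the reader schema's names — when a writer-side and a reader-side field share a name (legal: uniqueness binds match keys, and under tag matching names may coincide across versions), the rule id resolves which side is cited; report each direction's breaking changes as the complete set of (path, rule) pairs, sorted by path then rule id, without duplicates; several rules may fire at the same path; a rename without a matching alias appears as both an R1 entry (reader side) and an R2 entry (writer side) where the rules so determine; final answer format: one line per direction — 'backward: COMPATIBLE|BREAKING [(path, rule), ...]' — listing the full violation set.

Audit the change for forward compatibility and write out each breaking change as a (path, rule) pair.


arrows below run writer -> reader for Account
checking forward for Account: reader v1 against writer v2:
  role: Kind -> Kind, writer optional; from role
  meta: Address -> Address, writer optional; from meta
  verified: bool -> bool, writer optional; from verified
  notes: string -> string, writer optional; from notes
  latitude: float64 -> float64, writer optional; from latitude
  score: float32 -> float32, writer required; from score
  meta.retries: int64 -> int32, writer optional; from meta.retries
  meta.email: string -> string, writer required; from meta.email
  meta.id: int64 -> int64, writer optional; from meta.id
  meta.locale: string -> string, writer optional; from meta.locale
  rule R1 violated at meta.locale
  rule R4 violated at meta.locale
  rule R3 violated at meta.retries
  rule R5 violated at role
  => 4 violation(s): forward is BREAKING for Account
ruling out the remaining Account differences:
  field email in record Address: optional changed to required -> matters only for Account's backward compatibility — outside the asked direction

forward: BREAKING [(meta.locale, R1), (meta.locale, R4), (meta.retries, R3), (role, R5)]
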